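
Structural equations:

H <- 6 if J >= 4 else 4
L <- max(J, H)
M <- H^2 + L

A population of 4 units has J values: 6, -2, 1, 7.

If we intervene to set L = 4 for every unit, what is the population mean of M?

30

Under do(L=4), L's equation is replaced by L=4 for every unit. Per-unit M: 40, 20, 20, 40. Mean = 30.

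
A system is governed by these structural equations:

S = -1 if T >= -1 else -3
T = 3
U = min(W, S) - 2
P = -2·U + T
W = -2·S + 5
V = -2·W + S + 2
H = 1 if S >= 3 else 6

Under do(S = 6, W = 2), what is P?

3

Under do(S = 6, W = 2), each intervened variable's structural equation is replaced by its fixed value.
U = min(W, S) - 2  [with W=2, S=6]  = 0
P = -2·U + T  [with U=0, T=3]  = 3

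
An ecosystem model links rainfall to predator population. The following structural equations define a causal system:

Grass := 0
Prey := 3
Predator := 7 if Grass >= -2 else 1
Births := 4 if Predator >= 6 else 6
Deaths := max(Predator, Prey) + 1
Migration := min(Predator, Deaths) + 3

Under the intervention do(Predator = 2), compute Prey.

3

Under do(Predator=2), the mechanism Predator := 7 if Grass >= -2 else 1 is discarded; Predator is fixed at 2.
Since Prey is not a descendant of the intervened variable, it is unaffected.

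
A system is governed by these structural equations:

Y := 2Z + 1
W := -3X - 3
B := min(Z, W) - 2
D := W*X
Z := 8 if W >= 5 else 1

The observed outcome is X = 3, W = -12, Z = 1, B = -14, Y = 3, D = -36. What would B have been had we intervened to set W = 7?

Under do(W=7), the mechanism W := -3X - 3 is discarded; W is fixed at 7.
Z = 8 if W >= 5 else 1  [with W=7]  = 8
B = min(Z, W) - 2  [with Z=8, W=7]  = 5

5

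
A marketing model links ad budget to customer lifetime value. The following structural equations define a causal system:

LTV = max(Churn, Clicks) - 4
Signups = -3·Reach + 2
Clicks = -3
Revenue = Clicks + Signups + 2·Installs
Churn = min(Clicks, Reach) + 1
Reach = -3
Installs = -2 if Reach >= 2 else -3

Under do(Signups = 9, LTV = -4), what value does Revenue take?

0

The joint intervention fixes Signups = 9, LTV = -4, removing each variable's own equation.
Installs = -2 if Reach >= 2 else -3  [with Reach=-3]  = -3
Revenue = Clicks + Signups + 2·Installs  [with Clicks=-3, Signups=9, Installs=-3]  = 0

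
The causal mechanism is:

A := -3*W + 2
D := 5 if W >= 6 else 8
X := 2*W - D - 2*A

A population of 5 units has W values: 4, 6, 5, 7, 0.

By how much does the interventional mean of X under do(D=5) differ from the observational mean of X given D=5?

Every unit gets D=5 under the intervention. X values become 23, 39, 31, 47, -9; E[X|do(D=5)] = 26.2.
Observing D=5 restricts to units where D's equation naturally yields 5: W ∈ {6, 7}. In that subpopulation X = 39, 47, mean 43.
Difference = 26.2 − 43 = -16.8.

-16.8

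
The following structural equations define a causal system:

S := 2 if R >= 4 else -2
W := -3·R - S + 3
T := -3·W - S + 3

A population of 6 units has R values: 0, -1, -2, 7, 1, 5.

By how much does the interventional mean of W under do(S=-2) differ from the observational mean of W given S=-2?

-6.5

Every unit gets S=-2 under the intervention. W values become 5, 8, 11, -16, 2, -10; E[W|do(S=-2)] = 0.
Observing S=-2 restricts to units where S's equation naturally yields -2: R ∈ {0, -1, -2, 1}. In that subpopulation W = 5, 8, 11, 2, mean 6.5.
Difference = 0 − 6.5 = -6.5.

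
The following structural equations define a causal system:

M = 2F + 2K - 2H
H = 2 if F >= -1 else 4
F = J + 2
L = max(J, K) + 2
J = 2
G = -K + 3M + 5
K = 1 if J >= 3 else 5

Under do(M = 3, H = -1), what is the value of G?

9

Under do(M = 3, H = -1), each intervened variable's structural equation is replaced by its fixed value.
K = 1 if J >= 3 else 5  [with J=2]  = 5
G = -K + 3M + 5  [with K=5, M=3]  = 9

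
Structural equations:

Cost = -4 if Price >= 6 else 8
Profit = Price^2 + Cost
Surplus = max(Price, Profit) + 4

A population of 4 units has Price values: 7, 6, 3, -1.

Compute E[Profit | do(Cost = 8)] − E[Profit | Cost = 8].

The intervention sets Cost=8 in all 4 units regardless of Price. Recomputing Profit per unit gives 57, 44, 17, 9; average 31.75.
E[Profit|Cost=8] averages over only the 2 units with Cost=8 (Price = 3, -1): Profit = 17, 9, mean 13.
Difference = 31.75 − 13 = 18.75.

18.75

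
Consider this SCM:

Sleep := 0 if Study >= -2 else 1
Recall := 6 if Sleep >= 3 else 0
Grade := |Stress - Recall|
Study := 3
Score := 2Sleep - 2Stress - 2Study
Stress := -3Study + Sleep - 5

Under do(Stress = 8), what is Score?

-22

The intervention breaks the incoming arrows to Stress: Stress := -3Study + Sleep - 5 no longer applies, and Stress = 8.
Sleep = 0 if Study >= -2 else 1  [with Study=3]  = 0
Score = 2Sleep - 2Stress - 2Study  [with Sleep=0, Stress=8, Study=3]  = -22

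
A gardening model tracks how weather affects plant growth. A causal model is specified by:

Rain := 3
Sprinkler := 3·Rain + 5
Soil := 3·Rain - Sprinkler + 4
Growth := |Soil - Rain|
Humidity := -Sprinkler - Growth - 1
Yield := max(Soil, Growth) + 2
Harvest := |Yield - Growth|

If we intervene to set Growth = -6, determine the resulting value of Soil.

-1

Under do(Growth=-6), the mechanism Growth := |Soil - Rain| is discarded; Growth is fixed at -6.
Since Soil is not a descendant of the intervened variable, it is unaffected.
Sprinkler = 3·Rain + 5  [with Rain=3]  = 14
Soil = 3·Rain - Sprinkler + 4  [with Rain=3, Sprinkler=14]  = -1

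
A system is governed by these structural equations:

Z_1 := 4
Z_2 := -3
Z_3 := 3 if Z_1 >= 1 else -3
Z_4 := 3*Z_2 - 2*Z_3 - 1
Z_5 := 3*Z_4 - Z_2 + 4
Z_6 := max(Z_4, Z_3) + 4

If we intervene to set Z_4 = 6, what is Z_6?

10

Under do(Z_4=6), the mechanism Z_4 := 3*Z_2 - 2*Z_3 - 1 is discarded; Z_4 is fixed at 6.
Z_3 = 3 if Z_1 >= 1 else -3  [with Z_1=4]  = 3
Z_6 = max(Z_4, Z_3) + 4  [with Z_4=6, Z_3=3]  = 10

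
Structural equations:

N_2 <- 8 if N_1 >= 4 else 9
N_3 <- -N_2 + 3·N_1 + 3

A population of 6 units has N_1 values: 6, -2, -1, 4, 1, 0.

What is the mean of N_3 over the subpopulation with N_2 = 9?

Conditioning on N_2=9 selects the 4 unit(s) with N_1 ∈ {-2, -1, 1, 0}. Their N_3 values: -12, -9, -3, -6. Mean = -7.5.

-7.5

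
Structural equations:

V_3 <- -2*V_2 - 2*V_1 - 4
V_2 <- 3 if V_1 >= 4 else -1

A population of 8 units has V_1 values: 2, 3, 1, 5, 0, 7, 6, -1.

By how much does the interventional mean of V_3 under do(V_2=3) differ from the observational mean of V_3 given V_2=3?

6.25

do(V_2=3) breaks V_2's dependence on V_1. With V_2=3 fixed, V_3 across the units is -14, -16, -12, -20, -10, -24, -22, -8, mean -15.75.
Conditioning on V_2=3 selects the 3 unit(s) with V_1 ∈ {5, 7, 6}. Their V_3 values: -20, -24, -22. Mean = -22.
Difference = -15.75 − (-22) = 6.25.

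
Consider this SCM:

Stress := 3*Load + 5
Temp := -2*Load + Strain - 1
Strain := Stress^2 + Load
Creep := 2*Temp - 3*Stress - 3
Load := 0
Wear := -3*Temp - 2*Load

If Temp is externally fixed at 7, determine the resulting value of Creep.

-4

Intervening sets Temp = 7 and removes its equation (Temp := -2*Load + Strain - 1).
Stress = 3*Load + 5  [with Load=0]  = 5
Creep = 2*Temp - 3*Stress - 3  [with Temp=7, Stress=5]  = -4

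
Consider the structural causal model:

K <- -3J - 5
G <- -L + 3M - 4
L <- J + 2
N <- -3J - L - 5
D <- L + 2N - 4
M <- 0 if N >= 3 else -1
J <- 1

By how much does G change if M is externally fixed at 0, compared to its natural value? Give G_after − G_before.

The intervention breaks the incoming arrows to M: M <- 0 if N >= 3 else -1 no longer applies, and M = 0.
L = J + 2  [with J=1]  = 3
G = -L + 3M - 4  [with L=3, M=0]  = -7
Without intervention: L = J + 2  [with J=1]  = 3; N = -3J - L - 5  [with J=1, L=3]  = -11; M = 0 if N >= 3 else -1  [with N=-11]  = -1; G = -L + 3M - 4  [with L=3, M=-1]  = -10.
Change = -7 − (-10) = 3.

3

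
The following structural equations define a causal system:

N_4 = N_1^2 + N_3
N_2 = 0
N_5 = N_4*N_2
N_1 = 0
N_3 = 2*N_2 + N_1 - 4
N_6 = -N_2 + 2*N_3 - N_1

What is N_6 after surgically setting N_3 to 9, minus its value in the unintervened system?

The intervention breaks the incoming arrows to N_3: N_3 = 2*N_2 + N_1 - 4 no longer applies, and N_3 = 9.
N_6 = -N_2 + 2*N_3 - N_1  [with N_2=0, N_3=9, N_1=0]  = 18
Without intervention: N_3 = 2*N_2 + N_1 - 4  [with N_2=0, N_1=0]  = -4; N_6 = -N_2 + 2*N_3 - N_1  [with N_2=0, N_3=-4, N_1=0]  = -8.
Change = 18 − (-8) = 26.

26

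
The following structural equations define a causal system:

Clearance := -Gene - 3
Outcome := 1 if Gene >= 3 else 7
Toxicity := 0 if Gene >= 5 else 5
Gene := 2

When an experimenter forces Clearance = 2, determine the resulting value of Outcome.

The intervention breaks the incoming arrows to Clearance: Clearance := -Gene - 3 no longer applies, and Clearance = 2.
Outcome is not downstream of the intervention, so its value is determined by the original equations.
Outcome = 1 if Gene >= 3 else 7  [with Gene=2]  = 7

7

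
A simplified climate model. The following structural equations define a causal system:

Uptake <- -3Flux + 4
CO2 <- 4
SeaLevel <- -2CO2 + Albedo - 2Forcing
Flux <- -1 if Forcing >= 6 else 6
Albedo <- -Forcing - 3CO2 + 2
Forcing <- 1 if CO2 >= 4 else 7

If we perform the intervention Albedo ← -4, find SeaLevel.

-14

The intervention breaks the incoming arrows to Albedo: Albedo <- -Forcing - 3CO2 + 2 no longer applies, and Albedo = -4.
Forcing = 1 if CO2 >= 4 else 7  [with CO2=4]  = 1
SeaLevel = -2CO2 + Albedo - 2Forcing  [with CO2=4, Albedo=-4, Forcing=1]  = -14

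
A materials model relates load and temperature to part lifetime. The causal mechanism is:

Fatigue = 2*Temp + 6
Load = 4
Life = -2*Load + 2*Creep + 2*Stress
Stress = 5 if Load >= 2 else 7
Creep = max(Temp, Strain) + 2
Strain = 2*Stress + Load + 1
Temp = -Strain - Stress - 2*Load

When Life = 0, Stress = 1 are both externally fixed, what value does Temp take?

-16

Under do(Life = 0, Stress = 1), each intervened variable's structural equation is replaced by its fixed value.
Strain = 2*Stress + Load + 1  [with Stress=1, Load=4]  = 7
Temp = -Strain - Stress - 2*Load  [with Strain=7, Stress=1, Load=4]  = -16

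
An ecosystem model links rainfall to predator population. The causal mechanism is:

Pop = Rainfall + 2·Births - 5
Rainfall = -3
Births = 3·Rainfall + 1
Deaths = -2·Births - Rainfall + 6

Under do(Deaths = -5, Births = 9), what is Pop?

The joint intervention fixes Deaths = -5, Births = 9, removing each variable's own equation.
Pop = Rainfall + 2·Births - 5  [with Rainfall=-3, Births=9]  = 10

10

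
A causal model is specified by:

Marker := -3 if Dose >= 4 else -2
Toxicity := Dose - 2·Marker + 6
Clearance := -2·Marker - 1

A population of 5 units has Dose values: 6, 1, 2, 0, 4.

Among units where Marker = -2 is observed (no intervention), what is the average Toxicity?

E[Toxicity|Marker=-2] averages over only the 3 units with Marker=-2 (Dose = 1, 2, 0): Toxicity = 11, 12, 10, mean 11.

11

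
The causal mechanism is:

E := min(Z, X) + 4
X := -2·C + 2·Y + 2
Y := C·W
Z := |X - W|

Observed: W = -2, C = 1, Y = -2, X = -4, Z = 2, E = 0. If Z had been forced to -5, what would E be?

-1

The intervention breaks the incoming arrows to Z: Z := |X - W| no longer applies, and Z = -5.
Y = C·W  [with C=1, W=-2]  = -2
X = -2·C + 2·Y + 2  [with C=1, Y=-2]  = -4
E = min(Z, X) + 4  [with Z=-5, X=-4]  = -1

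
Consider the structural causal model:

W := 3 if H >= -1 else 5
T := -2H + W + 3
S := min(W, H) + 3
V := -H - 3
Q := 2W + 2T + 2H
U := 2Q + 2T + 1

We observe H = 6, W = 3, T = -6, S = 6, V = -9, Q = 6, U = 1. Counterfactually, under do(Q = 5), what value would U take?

Intervening sets Q = 5 and removes its equation (Q := 2W + 2T + 2H).
W = 3 if H >= -1 else 5  [with H=6]  = 3
T = -2H + W + 3  [with H=6, W=3]  = -6
U = 2Q + 2T + 1  [with Q=5, T=-6]  = -1

-1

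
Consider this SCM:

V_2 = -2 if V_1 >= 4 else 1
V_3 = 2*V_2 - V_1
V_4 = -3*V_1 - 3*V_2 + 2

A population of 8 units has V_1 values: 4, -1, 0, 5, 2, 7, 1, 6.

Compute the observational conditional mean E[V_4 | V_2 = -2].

E[V_4|V_2=-2] averages over only the 4 units with V_2=-2 (V_1 = 4, 5, 7, 6): V_4 = -4, -7, -13, -10, mean -8.5.

-8.5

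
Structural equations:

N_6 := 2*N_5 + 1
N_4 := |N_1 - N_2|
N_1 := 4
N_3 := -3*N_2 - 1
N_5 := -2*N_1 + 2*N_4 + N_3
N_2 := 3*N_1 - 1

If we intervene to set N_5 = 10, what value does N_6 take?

The intervention breaks the incoming arrows to N_5: N_5 := -2*N_1 + 2*N_4 + N_3 no longer applies, and N_5 = 10.
N_6 = 2*N_5 + 1  [with N_5=10]  = 21

21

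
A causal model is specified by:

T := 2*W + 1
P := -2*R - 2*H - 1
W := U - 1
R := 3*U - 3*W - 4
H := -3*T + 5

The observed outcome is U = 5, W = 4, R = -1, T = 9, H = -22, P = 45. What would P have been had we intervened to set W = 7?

Under do(W=7), the mechanism W := U - 1 is discarded; W is fixed at 7.
R = 3*U - 3*W - 4  [with U=5, W=7]  = -10
T = 2*W + 1  [with W=7]  = 15
H = -3*T + 5  [with T=15]  = -40
P = -2*R - 2*H - 1  [with R=-10, H=-40]  = 99

99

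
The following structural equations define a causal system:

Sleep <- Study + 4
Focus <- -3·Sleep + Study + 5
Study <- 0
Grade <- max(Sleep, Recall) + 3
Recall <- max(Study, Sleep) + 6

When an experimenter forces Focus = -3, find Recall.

10

The intervention breaks the incoming arrows to Focus: Focus <- -3·Sleep + Study + 5 no longer applies, and Focus = -3.
Recall is not downstream of the intervention, so its value is determined by the original equations.
Sleep = Study + 4  [with Study=0]  = 4
Recall = max(Study, Sleep) + 6  [with Study=0, Sleep=4]  = 10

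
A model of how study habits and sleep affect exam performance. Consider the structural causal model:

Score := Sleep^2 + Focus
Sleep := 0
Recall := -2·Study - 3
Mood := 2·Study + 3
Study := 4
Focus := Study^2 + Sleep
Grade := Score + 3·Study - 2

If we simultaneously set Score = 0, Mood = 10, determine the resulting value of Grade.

10

Under do(Score = 0, Mood = 10), each intervened variable's structural equation is replaced by its fixed value.
Grade = Score + 3·Study - 2  [with Score=0, Study=4]  = 10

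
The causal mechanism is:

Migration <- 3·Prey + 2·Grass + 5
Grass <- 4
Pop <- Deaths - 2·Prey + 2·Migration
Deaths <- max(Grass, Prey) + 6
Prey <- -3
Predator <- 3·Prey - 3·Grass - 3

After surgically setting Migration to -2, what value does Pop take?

The intervention breaks the incoming arrows to Migration: Migration <- 3·Prey + 2·Grass + 5 no longer applies, and Migration = -2.
Deaths = max(Grass, Prey) + 6  [with Grass=4, Prey=-3]  = 10
Pop = Deaths - 2·Prey + 2·Migration  [with Deaths=10, Prey=-3, Migration=-2]  = 12

12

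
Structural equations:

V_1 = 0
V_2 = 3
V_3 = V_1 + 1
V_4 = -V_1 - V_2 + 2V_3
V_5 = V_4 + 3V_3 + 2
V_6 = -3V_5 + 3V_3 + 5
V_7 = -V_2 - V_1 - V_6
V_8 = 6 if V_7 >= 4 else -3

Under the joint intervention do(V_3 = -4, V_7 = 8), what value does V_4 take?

-11

The joint intervention fixes V_3 = -4, V_7 = 8, removing each variable's own equation.
V_4 = -V_1 - V_2 + 2V_3  [with V_1=0, V_2=3, V_3=-4]  = -11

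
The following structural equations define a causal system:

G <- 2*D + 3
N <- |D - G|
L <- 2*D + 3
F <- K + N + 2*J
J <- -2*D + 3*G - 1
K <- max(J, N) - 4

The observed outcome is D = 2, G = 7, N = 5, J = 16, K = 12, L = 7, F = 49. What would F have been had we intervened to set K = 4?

Under do(K=4), the mechanism K <- max(J, N) - 4 is discarded; K is fixed at 4.
G = 2*D + 3  [with D=2]  = 7
N = |D - G|  [with D=2, G=7]  = 5
J = -2*D + 3*G - 1  [with D=2, G=7]  = 16
F = K + N + 2*J  [with K=4, N=5, J=16]  = 41

41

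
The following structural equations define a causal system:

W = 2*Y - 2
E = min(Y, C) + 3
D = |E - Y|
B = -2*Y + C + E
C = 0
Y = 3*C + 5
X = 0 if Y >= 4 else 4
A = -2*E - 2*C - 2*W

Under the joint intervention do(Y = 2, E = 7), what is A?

Under do(Y = 2, E = 7), each intervened variable's structural equation is replaced by its fixed value.
W = 2*Y - 2  [with Y=2]  = 2
A = -2*E - 2*C - 2*W  [with E=7, C=0, W=2]  = -18

-18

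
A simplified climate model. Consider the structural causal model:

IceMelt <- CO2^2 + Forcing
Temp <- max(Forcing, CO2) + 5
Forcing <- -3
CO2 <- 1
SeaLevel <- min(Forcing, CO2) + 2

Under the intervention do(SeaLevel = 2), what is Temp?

do(SeaLevel=2) replaces the equation SeaLevel <- min(Forcing, CO2) + 2 with the constant SeaLevel = 2.
Temp is not downstream of the intervention, so its value is determined by the original equations.
Temp = max(Forcing, CO2) + 5  [with Forcing=-3, CO2=1]  = 6

6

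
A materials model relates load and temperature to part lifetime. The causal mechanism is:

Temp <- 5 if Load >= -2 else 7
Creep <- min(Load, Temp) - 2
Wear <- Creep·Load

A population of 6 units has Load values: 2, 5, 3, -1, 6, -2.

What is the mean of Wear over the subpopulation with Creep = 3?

16.5

Conditioning on Creep=3 selects the 2 unit(s) with Load ∈ {5, 6}. Their Wear values: 15, 18. Mean = 16.5.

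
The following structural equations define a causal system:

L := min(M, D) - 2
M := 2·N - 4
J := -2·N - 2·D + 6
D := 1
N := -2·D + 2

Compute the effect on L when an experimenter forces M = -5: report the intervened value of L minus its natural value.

-1

Intervening sets M = -5 and removes its equation (M := 2·N - 4).
L = min(M, D) - 2  [with M=-5, D=1]  = -7
Without intervention: N = -2·D + 2  [with D=1]  = 0; M = 2·N - 4  [with N=0]  = -4; L = min(M, D) - 2  [with M=-4, D=1]  = -6.
Change = -7 − (-6) = -1.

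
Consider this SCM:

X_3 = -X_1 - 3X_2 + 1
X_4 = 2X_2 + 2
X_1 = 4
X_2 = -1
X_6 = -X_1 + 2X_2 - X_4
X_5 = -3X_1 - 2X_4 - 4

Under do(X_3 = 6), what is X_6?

The intervention breaks the incoming arrows to X_3: X_3 = -X_1 - 3X_2 + 1 no longer applies, and X_3 = 6.
No directed path runs from X_3 to X_6, so X_6 keeps its natural value.
X_4 = 2X_2 + 2  [with X_2=-1]  = 0
X_6 = -X_1 + 2X_2 - X_4  [with X_1=4, X_2=-1, X_4=0]  = -6

-6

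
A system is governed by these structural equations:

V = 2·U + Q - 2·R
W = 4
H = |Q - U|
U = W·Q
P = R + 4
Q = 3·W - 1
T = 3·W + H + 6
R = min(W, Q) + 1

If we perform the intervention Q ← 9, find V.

Under do(Q=9), the mechanism Q = 3·W - 1 is discarded; Q is fixed at 9.
U = W·Q  [with W=4, Q=9]  = 36
R = min(W, Q) + 1  [with W=4, Q=9]  = 5
V = 2·U + Q - 2·R  [with U=36, Q=9, R=5]  = 71

71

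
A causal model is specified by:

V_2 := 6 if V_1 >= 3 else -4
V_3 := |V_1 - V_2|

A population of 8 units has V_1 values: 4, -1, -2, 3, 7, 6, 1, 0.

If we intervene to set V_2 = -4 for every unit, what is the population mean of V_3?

6.25

do(V_2=-4) breaks V_2's dependence on V_1. With V_2=-4 fixed, V_3 across the units is 8, 3, 2, 7, 11, 10, 5, 4, mean 6.25.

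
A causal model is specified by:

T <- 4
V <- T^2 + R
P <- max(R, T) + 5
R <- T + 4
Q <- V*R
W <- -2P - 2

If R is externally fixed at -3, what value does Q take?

-39

Under do(R=-3), the mechanism R <- T + 4 is discarded; R is fixed at -3.
V = T^2 + R  [with T=4, R=-3]  = 13
Q = V*R  [with V=13, R=-3]  = -39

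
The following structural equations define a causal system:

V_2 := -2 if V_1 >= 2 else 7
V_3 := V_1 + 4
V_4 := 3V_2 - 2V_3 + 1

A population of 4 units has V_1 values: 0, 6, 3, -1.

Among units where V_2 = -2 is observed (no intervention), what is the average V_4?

Conditioning on V_2=-2 selects the 2 unit(s) with V_1 ∈ {6, 3}. Their V_4 values: -25, -19. Mean = -22.

-22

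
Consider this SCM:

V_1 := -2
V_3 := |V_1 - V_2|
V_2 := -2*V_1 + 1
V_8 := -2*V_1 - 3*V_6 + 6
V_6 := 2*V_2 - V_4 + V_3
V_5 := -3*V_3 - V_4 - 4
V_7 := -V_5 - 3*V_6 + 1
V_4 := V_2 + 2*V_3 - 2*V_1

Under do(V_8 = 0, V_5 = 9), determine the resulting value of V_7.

10

Under do(V_8 = 0, V_5 = 9), each intervened variable's structural equation is replaced by its fixed value.
V_2 = -2*V_1 + 1  [with V_1=-2]  = 5
V_3 = |V_1 - V_2|  [with V_1=-2, V_2=5]  = 7
V_4 = V_2 + 2*V_3 - 2*V_1  [with V_2=5, V_3=7, V_1=-2]  = 23
V_6 = 2*V_2 - V_4 + V_3  [with V_2=5, V_4=23, V_3=7]  = -6
V_7 = -V_5 - 3*V_6 + 1  [with V_5=9, V_6=-6]  = 10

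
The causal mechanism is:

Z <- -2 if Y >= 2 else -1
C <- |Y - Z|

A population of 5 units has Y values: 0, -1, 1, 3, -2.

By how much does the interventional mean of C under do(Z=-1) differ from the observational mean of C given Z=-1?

do(Z=-1) breaks Z's dependence on Y. With Z=-1 fixed, C across the units is 1, 0, 2, 4, 1, mean 1.6.
E[C|Z=-1] averages over only the 4 units with Z=-1 (Y = 0, -1, 1, -2): C = 1, 0, 2, 1, mean 1.
Difference = 1.6 − 1 = 0.6.

0.6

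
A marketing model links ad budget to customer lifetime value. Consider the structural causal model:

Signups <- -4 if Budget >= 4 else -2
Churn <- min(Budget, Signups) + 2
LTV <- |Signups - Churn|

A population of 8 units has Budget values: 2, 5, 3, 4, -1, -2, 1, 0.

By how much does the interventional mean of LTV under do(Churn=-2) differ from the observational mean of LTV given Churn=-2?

Every unit gets Churn=-2 under the intervention. LTV values become 0, 2, 0, 2, 0, 0, 0, 0; E[LTV|do(Churn=-2)] = 0.5.
E[LTV|Churn=-2] averages over only the 2 units with Churn=-2 (Budget = 5, 4): LTV = 2, 2, mean 2.
Difference = 0.5 − 2 = -1.5.

-1.5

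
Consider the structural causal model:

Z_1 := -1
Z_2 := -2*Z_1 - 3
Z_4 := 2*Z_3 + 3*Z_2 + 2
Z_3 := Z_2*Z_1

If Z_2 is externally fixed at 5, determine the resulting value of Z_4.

7

Under do(Z_2=5), the mechanism Z_2 := -2*Z_1 - 3 is discarded; Z_2 is fixed at 5.
Z_3 = Z_2*Z_1  [with Z_2=5, Z_1=-1]  = -5
Z_4 = 2*Z_3 + 3*Z_2 + 2  [with Z_3=-5, Z_2=5]  = 7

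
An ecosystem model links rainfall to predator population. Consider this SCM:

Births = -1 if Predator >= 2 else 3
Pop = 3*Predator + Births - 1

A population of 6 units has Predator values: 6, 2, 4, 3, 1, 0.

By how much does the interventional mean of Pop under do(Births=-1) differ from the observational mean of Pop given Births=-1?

-3.25

do(Births=-1) breaks Births's dependence on Predator. With Births=-1 fixed, Pop across the units is 16, 4, 10, 7, 1, -2, mean 6.
E[Pop|Births=-1] averages over only the 4 units with Births=-1 (Predator = 6, 2, 4, 3): Pop = 16, 4, 10, 7, mean 9.25.
Difference = 6 − 9.25 = -3.25.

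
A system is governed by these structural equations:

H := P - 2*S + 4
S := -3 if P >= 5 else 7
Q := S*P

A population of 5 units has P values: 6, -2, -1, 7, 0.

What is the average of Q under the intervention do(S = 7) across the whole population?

14

Every unit gets S=7 under the intervention. Q values become 42, -14, -7, 49, 0; E[Q|do(S=7)] = 14.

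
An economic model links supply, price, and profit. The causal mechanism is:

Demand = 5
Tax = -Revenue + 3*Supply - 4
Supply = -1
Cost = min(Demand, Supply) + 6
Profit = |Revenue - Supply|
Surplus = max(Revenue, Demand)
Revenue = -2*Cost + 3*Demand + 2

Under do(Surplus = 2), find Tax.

The intervention breaks the incoming arrows to Surplus: Surplus = max(Revenue, Demand) no longer applies, and Surplus = 2.
Tax is not downstream of the intervention, so its value is determined by the original equations.
Cost = min(Demand, Supply) + 6  [with Demand=5, Supply=-1]  = 5
Revenue = -2*Cost + 3*Demand + 2  [with Cost=5, Demand=5]  = 7
Tax = -Revenue + 3*Supply - 4  [with Revenue=7, Supply=-1]  = -14

-14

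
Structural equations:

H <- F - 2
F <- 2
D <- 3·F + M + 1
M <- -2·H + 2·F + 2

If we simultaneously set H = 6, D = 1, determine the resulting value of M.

-6

The joint intervention fixes H = 6, D = 1, removing each variable's own equation.
M = -2·H + 2·F + 2  [with H=6, F=2]  = -6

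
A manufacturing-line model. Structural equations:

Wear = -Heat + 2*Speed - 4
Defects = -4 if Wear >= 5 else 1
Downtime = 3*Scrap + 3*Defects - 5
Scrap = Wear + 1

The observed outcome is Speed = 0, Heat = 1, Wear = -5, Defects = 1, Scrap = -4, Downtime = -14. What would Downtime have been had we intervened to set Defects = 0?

Under do(Defects=0), the mechanism Defects = -4 if Wear >= 5 else 1 is discarded; Defects is fixed at 0.
Wear = -Heat + 2*Speed - 4  [with Heat=1, Speed=0]  = -5
Scrap = Wear + 1  [with Wear=-5]  = -4
Downtime = 3*Scrap + 3*Defects - 5  [with Scrap=-4, Defects=0]  = -17

-17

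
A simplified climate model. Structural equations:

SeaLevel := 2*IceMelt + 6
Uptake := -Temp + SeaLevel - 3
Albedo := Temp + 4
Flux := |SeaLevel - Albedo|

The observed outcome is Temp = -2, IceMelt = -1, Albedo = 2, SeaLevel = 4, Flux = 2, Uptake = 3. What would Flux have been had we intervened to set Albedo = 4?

do(Albedo=4) replaces the equation Albedo := Temp + 4 with the constant Albedo = 4.
SeaLevel = 2*IceMelt + 6  [with IceMelt=-1]  = 4
Flux = |SeaLevel - Albedo|  [with SeaLevel=4, Albedo=4]  = 0

0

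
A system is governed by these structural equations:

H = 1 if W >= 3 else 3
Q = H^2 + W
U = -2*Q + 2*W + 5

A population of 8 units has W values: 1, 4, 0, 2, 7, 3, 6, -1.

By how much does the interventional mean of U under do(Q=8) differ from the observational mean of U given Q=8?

Under do(Q=8), Q's equation is replaced by Q=8 for every unit. Per-unit U: -9, -3, -11, -7, 3, -5, 1, -13. Mean = -5.5.
Conditioning on Q=8 selects the 2 unit(s) with W ∈ {7, -1}. Their U values: 3, -13. Mean = -5.
Difference = -5.5 − (-5) = -0.5.

-0.5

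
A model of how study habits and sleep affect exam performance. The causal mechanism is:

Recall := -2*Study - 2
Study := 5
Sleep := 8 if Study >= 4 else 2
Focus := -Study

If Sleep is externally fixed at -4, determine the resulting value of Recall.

-12

Under do(Sleep=-4), the mechanism Sleep := 8 if Study >= 4 else 2 is discarded; Sleep is fixed at -4.
Since Recall is not a descendant of the intervened variable, it is unaffected.
Recall = -2*Study - 2  [with Study=5]  = -12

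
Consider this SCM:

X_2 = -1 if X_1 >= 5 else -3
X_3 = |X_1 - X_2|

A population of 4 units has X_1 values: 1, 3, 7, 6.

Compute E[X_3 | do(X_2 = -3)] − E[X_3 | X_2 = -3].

Every unit gets X_2=-3 under the intervention. X_3 values become 4, 6, 10, 9; E[X_3|do(X_2=-3)] = 7.25.
Observing X_2=-3 restricts to units where X_2's equation naturally yields -3: X_1 ∈ {1, 3}. In that subpopulation X_3 = 4, 6, mean 5.
Difference = 7.25 − 5 = 2.25.

2.25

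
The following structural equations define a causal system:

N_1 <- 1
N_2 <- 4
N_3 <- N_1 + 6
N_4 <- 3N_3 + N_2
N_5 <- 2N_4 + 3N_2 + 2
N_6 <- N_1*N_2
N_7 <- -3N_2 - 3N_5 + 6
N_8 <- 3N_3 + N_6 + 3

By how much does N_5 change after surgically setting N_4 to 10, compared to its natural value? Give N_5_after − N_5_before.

Intervening sets N_4 = 10 and removes its equation (N_4 <- 3N_3 + N_2).
N_5 = 2N_4 + 3N_2 + 2  [with N_4=10, N_2=4]  = 34
Without intervention: N_3 = N_1 + 6  [with N_1=1]  = 7; N_4 = 3N_3 + N_2  [with N_3=7, N_2=4]  = 25; N_5 = 2N_4 + 3N_2 + 2  [with N_4=25, N_2=4]  = 64.
Change = 34 − 64 = -30.

-30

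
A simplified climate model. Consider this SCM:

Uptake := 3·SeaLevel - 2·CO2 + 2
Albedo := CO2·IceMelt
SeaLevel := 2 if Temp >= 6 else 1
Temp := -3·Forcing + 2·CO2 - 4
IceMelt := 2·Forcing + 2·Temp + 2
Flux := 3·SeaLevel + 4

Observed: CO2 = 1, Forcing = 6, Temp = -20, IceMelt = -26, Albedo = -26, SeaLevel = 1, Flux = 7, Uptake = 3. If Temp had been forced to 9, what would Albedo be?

do(Temp=9) replaces the equation Temp := -3·Forcing + 2·CO2 - 4 with the constant Temp = 9.
IceMelt = 2·Forcing + 2·Temp + 2  [with Forcing=6, Temp=9]  = 32
Albedo = CO2·IceMelt  [with CO2=1, IceMelt=32]  = 32

32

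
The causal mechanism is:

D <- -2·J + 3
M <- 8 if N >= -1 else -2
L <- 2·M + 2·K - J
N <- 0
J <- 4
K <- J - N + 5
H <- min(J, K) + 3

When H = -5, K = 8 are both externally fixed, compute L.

28

Setting H = -5, K = 8 by intervention discards those variables' equations.
M = 8 if N >= -1 else -2  [with N=0]  = 8
L = 2·M + 2·K - J  [with M=8, K=8, J=4]  = 28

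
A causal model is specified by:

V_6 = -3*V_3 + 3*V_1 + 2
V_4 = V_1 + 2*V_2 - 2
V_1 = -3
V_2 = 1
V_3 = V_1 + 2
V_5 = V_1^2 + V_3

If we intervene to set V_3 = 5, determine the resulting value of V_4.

-3

The intervention breaks the incoming arrows to V_3: V_3 = V_1 + 2 no longer applies, and V_3 = 5.
V_4 is not downstream of the intervention, so its value is determined by the original equations.
V_4 = V_1 + 2*V_2 - 2  [with V_1=-3, V_2=1]  = -3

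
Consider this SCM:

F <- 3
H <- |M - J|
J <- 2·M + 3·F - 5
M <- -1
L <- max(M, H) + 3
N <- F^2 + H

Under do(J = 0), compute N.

The intervention breaks the incoming arrows to J: J <- 2·M + 3·F - 5 no longer applies, and J = 0.
H = |M - J|  [with M=-1, J=0]  = 1
N = F^2 + H  [with F=3, H=1]  = 10

10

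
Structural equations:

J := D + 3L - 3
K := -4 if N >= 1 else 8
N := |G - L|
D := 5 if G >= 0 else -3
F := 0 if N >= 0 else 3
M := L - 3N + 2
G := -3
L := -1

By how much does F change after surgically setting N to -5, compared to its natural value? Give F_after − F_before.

The intervention breaks the incoming arrows to N: N := |G - L| no longer applies, and N = -5.
F = 0 if N >= 0 else 3  [with N=-5]  = 3
Without intervention: N = |G - L|  [with G=-3, L=-1]  = 2; F = 0 if N >= 0 else 3  [with N=2]  = 0.
Change = 3 − 0 = 3.

3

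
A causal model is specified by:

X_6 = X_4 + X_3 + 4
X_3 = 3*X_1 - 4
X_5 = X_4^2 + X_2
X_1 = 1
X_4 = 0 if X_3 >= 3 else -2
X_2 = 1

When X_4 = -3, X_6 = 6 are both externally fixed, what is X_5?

Setting X_4 = -3, X_6 = 6 by intervention discards those variables' equations.
X_5 = X_4^2 + X_2  [with X_4=-3, X_2=1]  = 10

10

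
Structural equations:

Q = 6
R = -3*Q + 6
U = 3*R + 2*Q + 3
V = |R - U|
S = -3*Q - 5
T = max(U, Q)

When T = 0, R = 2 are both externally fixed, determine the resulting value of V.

Under do(T = 0, R = 2), each intervened variable's structural equation is replaced by its fixed value.
U = 3*R + 2*Q + 3  [with R=2, Q=6]  = 21
V = |R - U|  [with R=2, U=21]  = 19

19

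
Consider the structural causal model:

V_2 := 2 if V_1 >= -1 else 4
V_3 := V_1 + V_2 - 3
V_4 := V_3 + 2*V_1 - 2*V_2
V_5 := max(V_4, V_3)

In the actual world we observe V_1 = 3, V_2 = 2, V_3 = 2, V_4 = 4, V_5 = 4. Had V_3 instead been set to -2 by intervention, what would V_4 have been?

0

The intervention breaks the incoming arrows to V_3: V_3 := V_1 + V_2 - 3 no longer applies, and V_3 = -2.
V_2 = 2 if V_1 >= -1 else 4  [with V_1=3]  = 2
V_4 = V_3 + 2*V_1 - 2*V_2  [with V_3=-2, V_1=3, V_2=2]  = 0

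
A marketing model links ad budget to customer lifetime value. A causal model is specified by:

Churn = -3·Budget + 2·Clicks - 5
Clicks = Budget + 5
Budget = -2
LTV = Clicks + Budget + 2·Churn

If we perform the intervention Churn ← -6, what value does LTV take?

The intervention breaks the incoming arrows to Churn: Churn = -3·Budget + 2·Clicks - 5 no longer applies, and Churn = -6.
Clicks = Budget + 5  [with Budget=-2]  = 3
LTV = Clicks + Budget + 2·Churn  [with Clicks=3, Budget=-2, Churn=-6]  = -11

-11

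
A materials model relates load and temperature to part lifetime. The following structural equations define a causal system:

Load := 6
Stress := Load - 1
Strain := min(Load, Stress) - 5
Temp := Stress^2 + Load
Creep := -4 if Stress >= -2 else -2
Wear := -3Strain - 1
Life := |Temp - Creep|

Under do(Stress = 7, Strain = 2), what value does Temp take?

55

Setting Stress = 7, Strain = 2 by intervention discards those variables' equations.
Temp = Stress^2 + Load  [with Stress=7, Load=6]  = 55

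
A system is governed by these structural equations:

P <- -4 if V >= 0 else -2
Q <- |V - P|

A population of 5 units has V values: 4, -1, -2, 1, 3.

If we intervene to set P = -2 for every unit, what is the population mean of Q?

3

The intervention sets P=-2 in all 5 units regardless of V. Recomputing Q per unit gives 6, 1, 0, 3, 5; average 3.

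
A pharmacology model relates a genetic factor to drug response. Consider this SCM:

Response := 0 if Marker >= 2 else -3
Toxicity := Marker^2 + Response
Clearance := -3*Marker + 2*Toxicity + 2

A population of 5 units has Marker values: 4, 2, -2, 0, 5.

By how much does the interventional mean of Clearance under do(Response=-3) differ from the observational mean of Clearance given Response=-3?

7.2

Every unit gets Response=-3 under the intervention. Clearance values become 16, -2, 10, -4, 31; E[Clearance|do(Response=-3)] = 10.2.
Observing Response=-3 restricts to units where Response's equation naturally yields -3: Marker ∈ {-2, 0}. In that subpopulation Clearance = 10, -4, mean 3.
Difference = 10.2 − 3 = 7.2.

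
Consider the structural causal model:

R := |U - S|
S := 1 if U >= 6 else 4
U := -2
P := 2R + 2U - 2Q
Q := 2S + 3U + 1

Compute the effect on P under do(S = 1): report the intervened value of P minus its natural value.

6

do(S=1) replaces the equation S := 1 if U >= 6 else 4 with the constant S = 1.
R = |U - S|  [with U=-2, S=1]  = 3
Q = 2S + 3U + 1  [with S=1, U=-2]  = -3
P = 2R + 2U - 2Q  [with R=3, U=-2, Q=-3]  = 8
Without intervention: S = 1 if U >= 6 else 4  [with U=-2]  = 4; R = |U - S|  [with U=-2, S=4]  = 6; Q = 2S + 3U + 1  [with S=4, U=-2]  = 3; P = 2R + 2U - 2Q  [with R=6, U=-2, Q=3]  = 2.
Change = 8 − 2 = 6.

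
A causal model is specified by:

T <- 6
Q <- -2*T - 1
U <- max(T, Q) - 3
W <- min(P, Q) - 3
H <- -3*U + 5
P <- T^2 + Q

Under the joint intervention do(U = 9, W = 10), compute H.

-22

Setting U = 9, W = 10 by intervention discards those variables' equations.
H = -3*U + 5  [with U=9]  = -22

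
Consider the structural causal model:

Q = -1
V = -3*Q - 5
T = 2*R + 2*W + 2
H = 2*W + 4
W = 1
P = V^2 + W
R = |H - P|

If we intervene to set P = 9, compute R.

3

The intervention breaks the incoming arrows to P: P = V^2 + W no longer applies, and P = 9.
H = 2*W + 4  [with W=1]  = 6
R = |H - P|  [with H=6, P=9]  = 3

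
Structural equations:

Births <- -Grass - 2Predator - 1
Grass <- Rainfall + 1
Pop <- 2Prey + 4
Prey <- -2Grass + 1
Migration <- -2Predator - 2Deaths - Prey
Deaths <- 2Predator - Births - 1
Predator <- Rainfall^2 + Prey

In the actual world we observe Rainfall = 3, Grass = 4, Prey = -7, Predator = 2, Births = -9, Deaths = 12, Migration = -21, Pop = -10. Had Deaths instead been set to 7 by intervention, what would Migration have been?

Intervening sets Deaths = 7 and removes its equation (Deaths <- 2Predator - Births - 1).
Grass = Rainfall + 1  [with Rainfall=3]  = 4
Prey = -2Grass + 1  [with Grass=4]  = -7
Predator = Rainfall^2 + Prey  [with Rainfall=3, Prey=-7]  = 2
Migration = -2Predator - 2Deaths - Prey  [with Predator=2, Deaths=7, Prey=-7]  = -11

-11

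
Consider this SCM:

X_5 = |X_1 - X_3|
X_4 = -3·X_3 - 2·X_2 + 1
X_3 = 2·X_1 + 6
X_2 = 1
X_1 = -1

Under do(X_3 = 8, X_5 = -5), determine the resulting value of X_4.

The joint intervention fixes X_3 = 8, X_5 = -5, removing each variable's own equation.
X_4 = -3·X_3 - 2·X_2 + 1  [with X_3=8, X_2=1]  = -25

-25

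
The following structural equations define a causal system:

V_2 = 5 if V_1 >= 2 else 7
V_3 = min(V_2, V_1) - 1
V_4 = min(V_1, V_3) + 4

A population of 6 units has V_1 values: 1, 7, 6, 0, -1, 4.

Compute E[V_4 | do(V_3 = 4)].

6

The intervention sets V_3=4 in all 6 units regardless of V_1. Recomputing V_4 per unit gives 5, 8, 8, 4, 3, 8; average 6.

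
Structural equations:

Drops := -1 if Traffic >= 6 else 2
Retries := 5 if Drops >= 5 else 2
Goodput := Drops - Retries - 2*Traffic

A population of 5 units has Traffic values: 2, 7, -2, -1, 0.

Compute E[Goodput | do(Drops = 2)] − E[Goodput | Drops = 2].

-2.9

The intervention sets Drops=2 in all 5 units regardless of Traffic. Recomputing Goodput per unit gives -4, -14, 4, 2, 0; average -2.4.
E[Goodput|Drops=2] averages over only the 4 units with Drops=2 (Traffic = 2, -2, -1, 0): Goodput = -4, 4, 2, 0, mean 0.5.
Difference = -2.4 − 0.5 = -2.9.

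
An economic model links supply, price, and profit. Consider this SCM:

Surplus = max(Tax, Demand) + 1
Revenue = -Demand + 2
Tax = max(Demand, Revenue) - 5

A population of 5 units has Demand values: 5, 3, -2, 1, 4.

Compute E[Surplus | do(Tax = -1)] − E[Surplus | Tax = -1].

0.9

Under do(Tax=-1), Tax's equation is replaced by Tax=-1 for every unit. Per-unit Surplus: 6, 4, 0, 2, 5. Mean = 3.4.
Conditioning on Tax=-1 selects the 2 unit(s) with Demand ∈ {-2, 4}. Their Surplus values: 0, 5. Mean = 2.5.
Difference = 3.4 − 2.5 = 0.9.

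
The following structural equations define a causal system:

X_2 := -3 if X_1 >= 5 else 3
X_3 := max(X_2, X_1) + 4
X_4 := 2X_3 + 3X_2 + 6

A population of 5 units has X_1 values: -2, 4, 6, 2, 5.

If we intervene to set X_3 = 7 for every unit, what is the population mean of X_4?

The intervention sets X_3=7 in all 5 units regardless of X_1. Recomputing X_4 per unit gives 29, 29, 11, 29, 11; average 21.8.

21.8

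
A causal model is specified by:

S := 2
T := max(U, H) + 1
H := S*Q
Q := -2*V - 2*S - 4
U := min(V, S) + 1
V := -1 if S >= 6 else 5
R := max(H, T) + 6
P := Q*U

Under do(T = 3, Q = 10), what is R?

Setting T = 3, Q = 10 by intervention discards those variables' equations.
H = S*Q  [with S=2, Q=10]  = 20
R = max(H, T) + 6  [with H=20, T=3]  = 26

26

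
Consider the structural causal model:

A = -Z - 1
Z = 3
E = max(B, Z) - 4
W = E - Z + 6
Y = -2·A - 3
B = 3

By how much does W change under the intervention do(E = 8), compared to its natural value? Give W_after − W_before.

Under do(E=8), the mechanism E = max(B, Z) - 4 is discarded; E is fixed at 8.
W = E - Z + 6  [with E=8, Z=3]  = 11
Without intervention: E = max(B, Z) - 4  [with B=3, Z=3]  = -1; W = E - Z + 6  [with E=-1, Z=3]  = 2.
Change = 11 − 2 = 9.

9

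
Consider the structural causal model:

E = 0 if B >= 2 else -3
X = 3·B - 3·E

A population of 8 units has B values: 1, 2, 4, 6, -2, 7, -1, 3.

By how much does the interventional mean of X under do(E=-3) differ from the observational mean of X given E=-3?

Every unit gets E=-3 under the intervention. X values become 12, 15, 21, 27, 3, 30, 6, 18; E[X|do(E=-3)] = 16.5.
Conditioning on E=-3 selects the 3 unit(s) with B ∈ {1, -2, -1}. Their X values: 12, 3, 6. Mean = 7.
Difference = 16.5 − 7 = 9.5.

9.5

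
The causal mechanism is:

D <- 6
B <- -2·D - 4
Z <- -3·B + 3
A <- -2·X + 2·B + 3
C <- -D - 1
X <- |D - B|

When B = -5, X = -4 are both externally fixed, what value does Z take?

18

Setting B = -5, X = -4 by intervention discards those variables' equations.
Z = -3·B + 3  [with B=-5]  = 18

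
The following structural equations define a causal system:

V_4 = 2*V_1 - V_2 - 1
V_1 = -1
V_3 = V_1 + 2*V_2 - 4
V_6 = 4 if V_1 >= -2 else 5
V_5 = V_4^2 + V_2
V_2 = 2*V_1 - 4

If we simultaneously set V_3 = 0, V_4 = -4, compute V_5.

Setting V_3 = 0, V_4 = -4 by intervention discards those variables' equations.
V_2 = 2*V_1 - 4  [with V_1=-1]  = -6
V_5 = V_4^2 + V_2  [with V_4=-4, V_2=-6]  = 10

10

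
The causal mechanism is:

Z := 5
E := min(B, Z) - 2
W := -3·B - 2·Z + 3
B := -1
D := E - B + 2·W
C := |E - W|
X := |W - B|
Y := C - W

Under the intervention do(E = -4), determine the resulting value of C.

do(E=-4) replaces the equation E := min(B, Z) - 2 with the constant E = -4.
W = -3·B - 2·Z + 3  [with B=-1, Z=5]  = -4
C = |E - W|  [with E=-4, W=-4]  = 0

0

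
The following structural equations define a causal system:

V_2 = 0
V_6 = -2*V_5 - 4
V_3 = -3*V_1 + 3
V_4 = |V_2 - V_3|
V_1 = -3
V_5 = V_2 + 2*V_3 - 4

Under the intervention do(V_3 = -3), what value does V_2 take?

Under do(V_3=-3), the mechanism V_3 = -3*V_1 + 3 is discarded; V_3 is fixed at -3.
Since V_2 is not a descendant of the intervened variable, it is unaffected.

0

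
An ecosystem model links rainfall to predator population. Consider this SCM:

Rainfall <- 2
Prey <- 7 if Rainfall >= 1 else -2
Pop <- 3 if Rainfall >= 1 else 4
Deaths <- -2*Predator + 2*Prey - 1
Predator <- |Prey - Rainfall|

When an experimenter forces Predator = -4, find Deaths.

The intervention breaks the incoming arrows to Predator: Predator <- |Prey - Rainfall| no longer applies, and Predator = -4.
Prey = 7 if Rainfall >= 1 else -2  [with Rainfall=2]  = 7
Deaths = -2*Predator + 2*Prey - 1  [with Predator=-4, Prey=7]  = 21

21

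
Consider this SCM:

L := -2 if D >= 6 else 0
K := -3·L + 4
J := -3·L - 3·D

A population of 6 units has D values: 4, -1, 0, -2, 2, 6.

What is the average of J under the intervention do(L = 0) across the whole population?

Every unit gets L=0 under the intervention. J values become -12, 3, 0, 6, -6, -18; E[J|do(L=0)] = -4.5.

-4.5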